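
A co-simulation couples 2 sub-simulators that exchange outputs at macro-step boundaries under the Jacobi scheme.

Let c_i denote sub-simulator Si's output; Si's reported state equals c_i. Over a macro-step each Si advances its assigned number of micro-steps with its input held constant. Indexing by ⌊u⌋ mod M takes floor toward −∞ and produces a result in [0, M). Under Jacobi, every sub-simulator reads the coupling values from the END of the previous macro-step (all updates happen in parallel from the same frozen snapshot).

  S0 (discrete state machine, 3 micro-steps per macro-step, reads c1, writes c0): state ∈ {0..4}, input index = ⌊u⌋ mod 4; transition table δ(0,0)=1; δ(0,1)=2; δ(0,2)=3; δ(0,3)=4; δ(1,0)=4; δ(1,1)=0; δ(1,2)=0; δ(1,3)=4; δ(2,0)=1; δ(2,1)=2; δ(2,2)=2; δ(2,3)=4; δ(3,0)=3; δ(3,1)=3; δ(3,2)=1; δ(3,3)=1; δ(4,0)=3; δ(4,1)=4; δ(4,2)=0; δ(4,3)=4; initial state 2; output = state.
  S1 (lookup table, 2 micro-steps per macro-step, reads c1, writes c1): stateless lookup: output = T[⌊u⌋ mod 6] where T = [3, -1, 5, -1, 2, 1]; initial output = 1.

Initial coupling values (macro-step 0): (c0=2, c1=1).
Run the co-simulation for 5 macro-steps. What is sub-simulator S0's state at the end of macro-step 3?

macro 1: S0 reads c1=1 → after 3×micro: 2; S1 reads c1=1 → after 2×micro: -1 ⇒ (c0=2, c1=-1)
macro 2: S0 reads c1=-1 → after 3×micro: 4; S1 reads c1=-1 → after 2×micro: 1 ⇒ (c0=4, c1=1)
macro 3: S0 reads c1=1 → after 3×micro: 4; S1 reads c1=1 → after 2×micro: -1 ⇒ (c0=4, c1=-1)
macro 4: S0 reads c1=-1 → after 3×micro: 4; S1 reads c1=-1 → after 2×micro: 1 ⇒ (c0=4, c1=1)
macro 5: S0 reads c1=1 → after 3×micro: 4; S1 reads c1=1 → after 2×micro: -1 ⇒ (c0=4, c1=-1)

S0 state at macro-step 3 = 4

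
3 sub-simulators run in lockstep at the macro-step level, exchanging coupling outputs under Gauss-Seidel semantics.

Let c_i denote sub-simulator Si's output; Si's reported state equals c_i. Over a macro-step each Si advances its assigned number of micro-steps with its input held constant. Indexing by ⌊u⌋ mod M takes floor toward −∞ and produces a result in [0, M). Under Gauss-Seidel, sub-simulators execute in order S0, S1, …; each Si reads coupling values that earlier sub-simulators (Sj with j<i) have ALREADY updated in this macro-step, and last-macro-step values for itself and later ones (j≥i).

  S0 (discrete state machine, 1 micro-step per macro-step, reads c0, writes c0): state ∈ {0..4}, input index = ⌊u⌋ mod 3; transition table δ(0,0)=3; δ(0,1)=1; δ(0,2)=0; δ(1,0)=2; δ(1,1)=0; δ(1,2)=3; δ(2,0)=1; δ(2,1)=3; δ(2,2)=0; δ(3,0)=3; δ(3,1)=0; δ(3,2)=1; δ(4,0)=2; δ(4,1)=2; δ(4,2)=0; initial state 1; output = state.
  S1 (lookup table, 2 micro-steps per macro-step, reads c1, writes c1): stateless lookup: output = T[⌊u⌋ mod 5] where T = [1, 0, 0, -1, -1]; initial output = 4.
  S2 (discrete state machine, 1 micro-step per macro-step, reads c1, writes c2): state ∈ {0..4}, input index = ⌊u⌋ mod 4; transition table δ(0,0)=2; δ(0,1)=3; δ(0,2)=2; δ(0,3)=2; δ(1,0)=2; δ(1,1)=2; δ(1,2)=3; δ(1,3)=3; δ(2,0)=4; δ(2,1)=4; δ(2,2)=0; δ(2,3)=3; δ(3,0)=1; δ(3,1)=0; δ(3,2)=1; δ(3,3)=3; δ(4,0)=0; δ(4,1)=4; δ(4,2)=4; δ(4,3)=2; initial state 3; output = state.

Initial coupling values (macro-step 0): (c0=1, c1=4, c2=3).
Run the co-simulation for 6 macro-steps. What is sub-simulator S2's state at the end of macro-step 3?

macro 1: S0 reads c0=1 → after 1×micro: 0; S1 reads c1=4 → after 2×micro: -1; S2 reads c1=-1 → after 1×micro: 3 ⇒ (c0=0, c1=-1, c2=3)
macro 2: S0 reads c0=0 → after 1×micro: 3; S1 reads c1=-1 → after 2×micro: -1; S2 reads c1=-1 → after 1×micro: 3 ⇒ (c0=3, c1=-1, c2=3)
macro 3: S0 reads c0=3 → after 1×micro: 3; S1 reads c1=-1 → after 2×micro: -1; S2 reads c1=-1 → after 1×micro: 3 ⇒ (c0=3, c1=-1, c2=3)
macro 4: S0 reads c0=3 → after 1×micro: 3; S1 reads c1=-1 → after 2×micro: -1; S2 reads c1=-1 → after 1×micro: 3 ⇒ (c0=3, c1=-1, c2=3)
macro 5: S0 reads c0=3 → after 1×micro: 3; S1 reads c1=-1 → after 2×micro: -1; S2 reads c1=-1 → after 1×micro: 3 ⇒ (c0=3, c1=-1, c2=3)
macro 6: S0 reads c0=3 → after 1×micro: 3; S1 reads c1=-1 → after 2×micro: -1; S2 reads c1=-1 → after 1×micro: 3 ⇒ (c0=3, c1=-1, c2=3)

S2 state at macro-step 3 = 3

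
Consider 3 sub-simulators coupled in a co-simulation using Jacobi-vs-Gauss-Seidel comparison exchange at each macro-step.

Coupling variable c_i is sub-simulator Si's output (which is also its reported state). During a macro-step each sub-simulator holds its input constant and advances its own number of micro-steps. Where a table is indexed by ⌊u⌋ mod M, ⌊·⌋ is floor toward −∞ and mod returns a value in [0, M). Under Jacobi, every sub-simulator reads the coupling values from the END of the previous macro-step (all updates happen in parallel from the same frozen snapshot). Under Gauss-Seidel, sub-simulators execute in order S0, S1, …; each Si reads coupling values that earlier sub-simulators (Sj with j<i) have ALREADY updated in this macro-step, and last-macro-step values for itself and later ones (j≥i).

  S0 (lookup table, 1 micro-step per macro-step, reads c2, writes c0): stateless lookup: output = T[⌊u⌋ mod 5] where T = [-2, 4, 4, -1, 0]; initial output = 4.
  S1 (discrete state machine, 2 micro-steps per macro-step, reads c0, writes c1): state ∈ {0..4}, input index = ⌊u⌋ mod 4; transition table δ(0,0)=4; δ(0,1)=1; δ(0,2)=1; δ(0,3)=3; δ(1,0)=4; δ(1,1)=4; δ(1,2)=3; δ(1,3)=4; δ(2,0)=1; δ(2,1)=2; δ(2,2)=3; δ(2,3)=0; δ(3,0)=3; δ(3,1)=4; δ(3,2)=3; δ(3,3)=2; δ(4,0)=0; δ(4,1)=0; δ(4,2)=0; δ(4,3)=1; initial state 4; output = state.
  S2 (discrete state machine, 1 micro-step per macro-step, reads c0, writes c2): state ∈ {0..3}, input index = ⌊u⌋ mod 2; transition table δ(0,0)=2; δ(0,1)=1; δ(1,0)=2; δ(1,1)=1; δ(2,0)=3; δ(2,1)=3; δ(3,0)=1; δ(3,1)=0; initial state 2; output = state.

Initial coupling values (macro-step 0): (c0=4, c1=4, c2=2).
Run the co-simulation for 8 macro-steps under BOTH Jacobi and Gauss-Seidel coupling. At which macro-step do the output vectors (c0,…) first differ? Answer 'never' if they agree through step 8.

[Jacobi] macro 1: S0 reads c2=2 → after 1×micro: 4; S1 reads c0=4 → after 2×micro: 4; S2 reads c0=4 → after 1×micro: 3 ⇒ (c0=4, c1=4, c2=3)
[Jacobi] macro 2: S0 reads c2=3 → after 1×micro: -1; S1 reads c0=4 → after 2×micro: 4; S2 reads c0=4 → after 1×micro: 1 ⇒ (c0=-1, c1=4, c2=1)
[Jacobi] macro 3: S0 reads c2=1 → after 1×micro: 4; S1 reads c0=-1 → after 2×micro: 4; S2 reads c0=-1 → after 1×micro: 1 ⇒ (c0=4, c1=4, c2=1)
[Jacobi] macro 4: S0 reads c2=1 → after 1×micro: 4; S1 reads c0=4 → after 2×micro: 4; S2 reads c0=4 → after 1×micro: 2 ⇒ (c0=4, c1=4, c2=2)
[Jacobi] macro 5: S0 reads c2=2 → after 1×micro: 4; S1 reads c0=4 → after 2×micro: 4; S2 reads c0=4 → after 1×micro: 3 ⇒ (c0=4, c1=4, c2=3)
[Jacobi] macro 6: S0 reads c2=3 → after 1×micro: -1; S1 reads c0=4 → after 2×micro: 4; S2 reads c0=4 → after 1×micro: 1 ⇒ (c0=-1, c1=4, c2=1)
[Jacobi] macro 7: S0 reads c2=1 → after 1×micro: 4; S1 reads c0=-1 → after 2×micro: 4; S2 reads c0=-1 → after 1×micro: 1 ⇒ (c0=4, c1=4, c2=1)
[Jacobi] macro 8: S0 reads c2=1 → after 1×micro: 4; S1 reads c0=4 → after 2×micro: 4; S2 reads c0=4 → after 1×micro: 2 ⇒ (c0=4, c1=4, c2=2)
[Gauss-Seidel] macro 1: S0 reads c2=2 → after 1×micro: 4; S1 reads c0=4 → after 2×micro: 4; S2 reads c0=4 → after 1×micro: 3 ⇒ (c0=4, c1=4, c2=3)
[Gauss-Seidel] macro 2: S0 reads c2=3 → after 1×micro: -1; S1 reads c0=-1 → after 2×micro: 4; S2 reads c0=-1 → after 1×micro: 0 ⇒ (c0=-1, c1=4, c2=0)
[Gauss-Seidel] macro 3: S0 reads c2=0 → after 1×micro: -2; S1 reads c0=-2 → after 2×micro: 1; S2 reads c0=-2 → after 1×micro: 2 ⇒ (c0=-2, c1=1, c2=2)
[Gauss-Seidel] macro 4: S0 reads c2=2 → after 1×micro: 4; S1 reads c0=4 → after 2×micro: 0; S2 reads c0=4 → after 1×micro: 3 ⇒ (c0=4, c1=0, c2=3)
[Gauss-Seidel] macro 5: S0 reads c2=3 → after 1×micro: -1; S1 reads c0=-1 → after 2×micro: 2; S2 reads c0=-1 → after 1×micro: 0 ⇒ (c0=-1, c1=2, c2=0)
[Gauss-Seidel] macro 6: S0 reads c2=0 → after 1×micro: -2; S1 reads c0=-2 → after 2×micro: 3; S2 reads c0=-2 → after 1×micro: 2 ⇒ (c0=-2, c1=3, c2=2)
[Gauss-Seidel] macro 7: S0 reads c2=2 → after 1×micro: 4; S1 reads c0=4 → after 2×micro: 3; S2 reads c0=4 → after 1×micro: 3 ⇒ (c0=4, c1=3, c2=3)
[Gauss-Seidel] macro 8: S0 reads c2=3 → after 1×micro: -1; S1 reads c0=-1 → after 2×micro: 0; S2 reads c0=-1 → after 1×micro: 0 ⇒ (c0=-1, c1=0, c2=0)

first divergence at macro-step: 2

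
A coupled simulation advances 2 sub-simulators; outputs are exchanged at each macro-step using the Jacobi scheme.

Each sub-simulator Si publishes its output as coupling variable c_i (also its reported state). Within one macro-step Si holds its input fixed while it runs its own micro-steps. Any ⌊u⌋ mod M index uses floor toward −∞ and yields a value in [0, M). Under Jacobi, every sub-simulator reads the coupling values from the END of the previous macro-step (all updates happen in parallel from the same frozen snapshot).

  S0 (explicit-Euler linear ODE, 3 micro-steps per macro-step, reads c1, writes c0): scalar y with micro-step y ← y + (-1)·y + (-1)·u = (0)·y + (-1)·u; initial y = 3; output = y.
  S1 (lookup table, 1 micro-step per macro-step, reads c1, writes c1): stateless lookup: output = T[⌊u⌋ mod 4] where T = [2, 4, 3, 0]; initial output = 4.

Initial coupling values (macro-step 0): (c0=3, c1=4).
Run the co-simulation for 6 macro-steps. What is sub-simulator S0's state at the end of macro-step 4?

S0 state at macro-step 4 = 0

macro 1: S0 reads c1=4 → after 3×micro: -4; S1 reads c1=4 → after 1×micro: 2 ⇒ (c0=-4, c1=2)
macro 2: S0 reads c1=2 → after 3×micro: -2; S1 reads c1=2 → after 1×micro: 3 ⇒ (c0=-2, c1=3)
macro 3: S0 reads c1=3 → after 3×micro: -3; S1 reads c1=3 → after 1×micro: 0 ⇒ (c0=-3, c1=0)
macro 4: S0 reads c1=0 → after 3×micro: 0; S1 reads c1=0 → after 1×micro: 2 ⇒ (c0=0, c1=2)
macro 5: S0 reads c1=2 → after 3×micro: -2; S1 reads c1=2 → after 1×micro: 3 ⇒ (c0=-2, c1=3)
macro 6: S0 reads c1=3 → after 3×micro: -3; S1 reads c1=3 → after 1×micro: 0 ⇒ (c0=-3, c1=0)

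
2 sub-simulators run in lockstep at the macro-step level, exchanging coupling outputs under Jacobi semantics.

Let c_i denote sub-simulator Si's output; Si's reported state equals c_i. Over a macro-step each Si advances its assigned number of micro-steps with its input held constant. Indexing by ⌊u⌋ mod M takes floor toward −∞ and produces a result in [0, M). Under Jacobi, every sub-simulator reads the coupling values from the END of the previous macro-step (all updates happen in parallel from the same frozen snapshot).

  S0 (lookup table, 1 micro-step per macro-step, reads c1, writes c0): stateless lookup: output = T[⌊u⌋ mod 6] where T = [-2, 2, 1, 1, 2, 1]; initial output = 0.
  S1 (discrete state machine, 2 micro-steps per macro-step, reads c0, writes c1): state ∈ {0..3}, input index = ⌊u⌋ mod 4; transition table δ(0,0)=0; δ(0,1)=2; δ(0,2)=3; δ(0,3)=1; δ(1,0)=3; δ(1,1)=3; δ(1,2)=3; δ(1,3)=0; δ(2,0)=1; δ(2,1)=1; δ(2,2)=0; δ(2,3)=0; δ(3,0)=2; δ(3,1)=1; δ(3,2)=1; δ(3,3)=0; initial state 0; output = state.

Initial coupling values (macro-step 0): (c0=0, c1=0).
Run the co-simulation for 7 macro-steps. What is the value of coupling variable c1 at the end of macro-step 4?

macro 1: S0 reads c1=0 → after 1×micro: -2; S1 reads c0=0 → after 2×micro: 0 ⇒ (c0=-2, c1=0)
macro 2: S0 reads c1=0 → after 1×micro: -2; S1 reads c0=-2 → after 2×micro: 1 ⇒ (c0=-2, c1=1)
macro 3: S0 reads c1=1 → after 1×micro: 2; S1 reads c0=-2 → after 2×micro: 1 ⇒ (c0=2, c1=1)
macro 4: S0 reads c1=1 → after 1×micro: 2; S1 reads c0=2 → after 2×micro: 1 ⇒ (c0=2, c1=1)
macro 5: S0 reads c1=1 → after 1×micro: 2; S1 reads c0=2 → after 2×micro: 1 ⇒ (c0=2, c1=1)
macro 6: S0 reads c1=1 → after 1×micro: 2; S1 reads c0=2 → after 2×micro: 1 ⇒ (c0=2, c1=1)
macro 7: S0 reads c1=1 → after 1×micro: 2; S1 reads c0=2 → after 2×micro: 1 ⇒ (c0=2, c1=1)

c1 at macro-step 4 = 1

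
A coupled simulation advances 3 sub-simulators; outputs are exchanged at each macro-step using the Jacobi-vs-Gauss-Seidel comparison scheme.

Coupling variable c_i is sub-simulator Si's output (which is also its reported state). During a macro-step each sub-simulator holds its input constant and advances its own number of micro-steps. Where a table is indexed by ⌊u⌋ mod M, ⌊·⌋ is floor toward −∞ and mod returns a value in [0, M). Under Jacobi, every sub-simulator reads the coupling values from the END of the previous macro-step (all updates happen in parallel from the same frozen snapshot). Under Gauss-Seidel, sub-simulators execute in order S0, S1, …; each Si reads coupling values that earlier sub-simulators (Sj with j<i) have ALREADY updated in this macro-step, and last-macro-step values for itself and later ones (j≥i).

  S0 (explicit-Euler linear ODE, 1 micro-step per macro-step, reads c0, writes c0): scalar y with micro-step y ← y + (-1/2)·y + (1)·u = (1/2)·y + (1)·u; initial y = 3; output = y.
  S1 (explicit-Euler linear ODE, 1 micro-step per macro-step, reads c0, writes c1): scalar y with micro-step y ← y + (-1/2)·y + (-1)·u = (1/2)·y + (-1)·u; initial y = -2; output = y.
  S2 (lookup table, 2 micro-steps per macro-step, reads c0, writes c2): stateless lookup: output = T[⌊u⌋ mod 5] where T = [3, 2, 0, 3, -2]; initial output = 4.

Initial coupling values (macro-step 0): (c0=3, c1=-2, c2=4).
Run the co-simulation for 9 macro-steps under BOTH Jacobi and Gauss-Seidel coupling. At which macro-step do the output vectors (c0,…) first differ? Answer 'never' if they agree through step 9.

first divergence at macro-step: 1

[Jacobi] macro 1: S0 reads c0=3 → after 1×micro: 9/2; S1 reads c0=3 → after 1×micro: -4; S2 reads c0=3 → after 2×micro: 3 ⇒ (c0=9/2, c1=-4, c2=3)
[Jacobi] macro 2: S0 reads c0=9/2 → after 1×micro: 27/4; S1 reads c0=9/2 → after 1×micro: -13/2; S2 reads c0=9/2 → after 2×micro: -2 ⇒ (c0=27/4, c1=-13/2, c2=-2)
[Jacobi] macro 3: S0 reads c0=27/4 → after 1×micro: 81/8; S1 reads c0=27/4 → after 1×micro: -10; S2 reads c0=27/4 → after 2×micro: 2 ⇒ (c0=81/8, c1=-10, c2=2)
[Jacobi] macro 4: S0 reads c0=81/8 → after 1×micro: 243/16; S1 reads c0=81/8 → after 1×micro: -121/8; S2 reads c0=81/8 → after 2×micro: 3 ⇒ (c0=243/16, c1=-121/8, c2=3)
[Jacobi] macro 5: S0 reads c0=243/16 → after 1×micro: 729/32; S1 reads c0=243/16 → after 1×micro: -91/4; S2 reads c0=243/16 → after 2×micro: 3 ⇒ (c0=729/32, c1=-91/4, c2=3)
[Jacobi] macro 6: S0 reads c0=729/32 → after 1×micro: 2187/64; S1 reads c0=729/32 → after 1×micro: -1093/32; S2 reads c0=729/32 → after 2×micro: 0 ⇒ (c0=2187/64, c1=-1093/32, c2=0)
[Jacobi] macro 7: S0 reads c0=2187/64 → after 1×micro: 6561/128; S1 reads c0=2187/64 → after 1×micro: -205/4; S2 reads c0=2187/64 → after 2×micro: -2 ⇒ (c0=6561/128, c1=-205/4, c2=-2)
[Jacobi] macro 8: S0 reads c0=6561/128 → after 1×micro: 19683/256; S1 reads c0=6561/128 → after 1×micro: -9841/128; S2 reads c0=6561/128 → after 2×micro: 2 ⇒ (c0=19683/256, c1=-9841/128, c2=2)
[Jacobi] macro 9: S0 reads c0=19683/256 → after 1×micro: 59049/512; S1 reads c0=19683/256 → after 1×micro: -7381/64; S2 reads c0=19683/256 → after 2×micro: 2 ⇒ (c0=59049/512, c1=-7381/64, c2=2)
[Gauss-Seidel] macro 1: S0 reads c0=3 → after 1×micro: 9/2; S1 reads c0=9/2 → after 1×micro: -11/2; S2 reads c0=9/2 → after 2×micro: -2 ⇒ (c0=9/2, c1=-11/2, c2=-2)
[Gauss-Seidel] macro 2: S0 reads c0=9/2 → after 1×micro: 27/4; S1 reads c0=27/4 → after 1×micro: -19/2; S2 reads c0=27/4 → after 2×micro: 2 ⇒ (c0=27/4, c1=-19/2, c2=2)
[Gauss-Seidel] macro 3: S0 reads c0=27/4 → after 1×micro: 81/8; S1 reads c0=81/8 → after 1×micro: -119/8; S2 reads c0=81/8 → after 2×micro: 3 ⇒ (c0=81/8, c1=-119/8, c2=3)
[Gauss-Seidel] macro 4: S0 reads c0=81/8 → after 1×micro: 243/16; S1 reads c0=243/16 → after 1×micro: -181/8; S2 reads c0=243/16 → after 2×micro: 3 ⇒ (c0=243/16, c1=-181/8, c2=3)
[Gauss-Seidel] macro 5: S0 reads c0=243/16 → after 1×micro: 729/32; S1 reads c0=729/32 → after 1×micro: -1091/32; S2 reads c0=729/32 → after 2×micro: 0 ⇒ (c0=729/32, c1=-1091/32, c2=0)
[Gauss-Seidel] macro 6: S0 reads c0=729/32 → after 1×micro: 2187/64; S1 reads c0=2187/64 → after 1×micro: -1639/32; S2 reads c0=2187/64 → after 2×micro: -2 ⇒ (c0=2187/64, c1=-1639/32, c2=-2)
[Gauss-Seidel] macro 7: S0 reads c0=2187/64 → after 1×micro: 6561/128; S1 reads c0=6561/128 → after 1×micro: -9839/128; S2 reads c0=6561/128 → after 2×micro: 2 ⇒ (c0=6561/128, c1=-9839/128, c2=2)
[Gauss-Seidel] macro 8: S0 reads c0=6561/128 → after 1×micro: 19683/256; S1 reads c0=19683/256 → after 1×micro: -14761/128; S2 reads c0=19683/256 → after 2×micro: 2 ⇒ (c0=19683/256, c1=-14761/128, c2=2)
[Gauss-Seidel] macro 9: S0 reads c0=19683/256 → after 1×micro: 59049/512; S1 reads c0=59049/512 → after 1×micro: -88571/512; S2 reads c0=59049/512 → after 2×micro: 3 ⇒ (c0=59049/512, c1=-88571/512, c2=3)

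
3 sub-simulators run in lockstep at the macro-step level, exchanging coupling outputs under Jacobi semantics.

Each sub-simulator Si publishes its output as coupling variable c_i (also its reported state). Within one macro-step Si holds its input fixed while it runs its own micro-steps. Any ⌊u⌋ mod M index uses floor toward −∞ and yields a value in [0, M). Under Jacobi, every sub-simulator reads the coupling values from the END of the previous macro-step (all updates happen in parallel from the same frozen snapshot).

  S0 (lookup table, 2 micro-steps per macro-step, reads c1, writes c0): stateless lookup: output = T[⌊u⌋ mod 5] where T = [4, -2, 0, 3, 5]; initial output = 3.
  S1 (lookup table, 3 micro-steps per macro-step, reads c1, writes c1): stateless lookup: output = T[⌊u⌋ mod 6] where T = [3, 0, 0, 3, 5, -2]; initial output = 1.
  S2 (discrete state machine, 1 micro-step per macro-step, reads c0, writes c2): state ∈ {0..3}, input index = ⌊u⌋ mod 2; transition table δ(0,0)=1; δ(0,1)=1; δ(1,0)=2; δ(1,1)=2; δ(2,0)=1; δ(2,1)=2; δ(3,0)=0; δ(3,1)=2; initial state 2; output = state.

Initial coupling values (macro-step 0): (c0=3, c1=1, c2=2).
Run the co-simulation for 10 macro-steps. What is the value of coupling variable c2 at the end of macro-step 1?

macro 1: S0 reads c1=1 → after 2×micro: -2; S1 reads c1=1 → after 3×micro: 0; S2 reads c0=3 → after 1×micro: 2 ⇒ (c0=-2, c1=0, c2=2)
macro 2: S0 reads c1=0 → after 2×micro: 4; S1 reads c1=0 → after 3×micro: 3; S2 reads c0=-2 → after 1×micro: 1 ⇒ (c0=4, c1=3, c2=1)
macro 3: S0 reads c1=3 → after 2×micro: 3; S1 reads c1=3 → after 3×micro: 3; S2 reads c0=4 → after 1×micro: 2 ⇒ (c0=3, c1=3, c2=2)
macro 4: S0 reads c1=3 → after 2×micro: 3; S1 reads c1=3 → after 3×micro: 3; S2 reads c0=3 → after 1×micro: 2 ⇒ (c0=3, c1=3, c2=2)
macro 5: S0 reads c1=3 → after 2×micro: 3; S1 reads c1=3 → after 3×micro: 3; S2 reads c0=3 → after 1×micro: 2 ⇒ (c0=3, c1=3, c2=2)
macro 6: S0 reads c1=3 → after 2×micro: 3; S1 reads c1=3 → after 3×micro: 3; S2 reads c0=3 → after 1×micro: 2 ⇒ (c0=3, c1=3, c2=2)
macro 7: S0 reads c1=3 → after 2×micro: 3; S1 reads c1=3 → after 3×micro: 3; S2 reads c0=3 → after 1×micro: 2 ⇒ (c0=3, c1=3, c2=2)
macro 8: S0 reads c1=3 → after 2×micro: 3; S1 reads c1=3 → after 3×micro: 3; S2 reads c0=3 → after 1×micro: 2 ⇒ (c0=3, c1=3, c2=2)
macro 9: S0 reads c1=3 → after 2×micro: 3; S1 reads c1=3 → after 3×micro: 3; S2 reads c0=3 → after 1×micro: 2 ⇒ (c0=3, c1=3, c2=2)
macro 10: S0 reads c1=3 → after 2×micro: 3; S1 reads c1=3 → after 3×micro: 3; S2 reads c0=3 → after 1×micro: 2 ⇒ (c0=3, c1=3, c2=2)

c2 at macro-step 1 = 2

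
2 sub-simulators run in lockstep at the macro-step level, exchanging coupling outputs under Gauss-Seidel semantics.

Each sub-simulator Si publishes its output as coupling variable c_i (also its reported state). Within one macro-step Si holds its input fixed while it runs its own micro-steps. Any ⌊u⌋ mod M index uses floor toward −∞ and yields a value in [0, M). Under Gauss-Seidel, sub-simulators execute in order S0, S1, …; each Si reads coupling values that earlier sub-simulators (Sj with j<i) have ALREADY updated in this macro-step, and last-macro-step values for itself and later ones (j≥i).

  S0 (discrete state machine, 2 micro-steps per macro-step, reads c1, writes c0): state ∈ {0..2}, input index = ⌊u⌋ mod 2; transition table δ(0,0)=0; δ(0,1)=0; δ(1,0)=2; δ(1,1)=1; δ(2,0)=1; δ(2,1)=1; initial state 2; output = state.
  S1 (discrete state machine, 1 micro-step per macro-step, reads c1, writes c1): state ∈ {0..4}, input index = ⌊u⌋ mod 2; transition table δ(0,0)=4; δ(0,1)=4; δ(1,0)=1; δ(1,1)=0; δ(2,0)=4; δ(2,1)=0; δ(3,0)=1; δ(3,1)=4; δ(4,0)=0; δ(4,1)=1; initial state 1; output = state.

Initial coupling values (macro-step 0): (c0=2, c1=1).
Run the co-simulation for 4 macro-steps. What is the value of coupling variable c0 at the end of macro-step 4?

macro 1: S0 reads c1=1 → after 2×micro: 1; S1 reads c1=1 → after 1×micro: 0 ⇒ (c0=1, c1=0)
macro 2: S0 reads c1=0 → after 2×micro: 1; S1 reads c1=0 → after 1×micro: 4 ⇒ (c0=1, c1=4)
macro 3: S0 reads c1=4 → after 2×micro: 1; S1 reads c1=4 → after 1×micro: 0 ⇒ (c0=1, c1=0)
macro 4: S0 reads c1=0 → after 2×micro: 1; S1 reads c1=0 → after 1×micro: 4 ⇒ (c0=1, c1=4)

c0 at macro-step 4 = 1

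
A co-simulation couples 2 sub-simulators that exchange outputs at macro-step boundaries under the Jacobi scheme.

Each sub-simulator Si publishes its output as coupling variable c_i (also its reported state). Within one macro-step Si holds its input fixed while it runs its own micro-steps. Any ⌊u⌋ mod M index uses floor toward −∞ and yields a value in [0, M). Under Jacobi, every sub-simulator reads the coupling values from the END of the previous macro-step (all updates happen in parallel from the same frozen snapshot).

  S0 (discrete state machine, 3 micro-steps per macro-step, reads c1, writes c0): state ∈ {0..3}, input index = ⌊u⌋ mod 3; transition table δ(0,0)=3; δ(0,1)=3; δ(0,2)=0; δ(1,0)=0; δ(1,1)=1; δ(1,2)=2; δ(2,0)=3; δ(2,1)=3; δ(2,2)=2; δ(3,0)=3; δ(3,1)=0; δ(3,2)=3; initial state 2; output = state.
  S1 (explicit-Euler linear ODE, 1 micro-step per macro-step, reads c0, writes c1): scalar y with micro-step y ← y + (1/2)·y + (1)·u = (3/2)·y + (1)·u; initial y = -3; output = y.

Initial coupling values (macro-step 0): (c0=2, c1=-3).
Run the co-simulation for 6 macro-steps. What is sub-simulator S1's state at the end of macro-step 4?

S1 state at macro-step 4 = 93/16

macro 1: S0 reads c1=-3 → after 3×micro: 3; S1 reads c0=2 → after 1×micro: -5/2 ⇒ (c0=3, c1=-5/2)
macro 2: S0 reads c1=-5/2 → after 3×micro: 3; S1 reads c0=3 → after 1×micro: -3/4 ⇒ (c0=3, c1=-3/4)
macro 3: S0 reads c1=-3/4 → after 3×micro: 3; S1 reads c0=3 → after 1×micro: 15/8 ⇒ (c0=3, c1=15/8)
macro 4: S0 reads c1=15/8 → after 3×micro: 0; S1 reads c0=3 → after 1×micro: 93/16 ⇒ (c0=0, c1=93/16)
macro 5: S0 reads c1=93/16 → after 3×micro: 0; S1 reads c0=0 → after 1×micro: 279/32 ⇒ (c0=0, c1=279/32)
macro 6: S0 reads c1=279/32 → after 3×micro: 0; S1 reads c0=0 → after 1×micro: 837/64 ⇒ (c0=0, c1=837/64)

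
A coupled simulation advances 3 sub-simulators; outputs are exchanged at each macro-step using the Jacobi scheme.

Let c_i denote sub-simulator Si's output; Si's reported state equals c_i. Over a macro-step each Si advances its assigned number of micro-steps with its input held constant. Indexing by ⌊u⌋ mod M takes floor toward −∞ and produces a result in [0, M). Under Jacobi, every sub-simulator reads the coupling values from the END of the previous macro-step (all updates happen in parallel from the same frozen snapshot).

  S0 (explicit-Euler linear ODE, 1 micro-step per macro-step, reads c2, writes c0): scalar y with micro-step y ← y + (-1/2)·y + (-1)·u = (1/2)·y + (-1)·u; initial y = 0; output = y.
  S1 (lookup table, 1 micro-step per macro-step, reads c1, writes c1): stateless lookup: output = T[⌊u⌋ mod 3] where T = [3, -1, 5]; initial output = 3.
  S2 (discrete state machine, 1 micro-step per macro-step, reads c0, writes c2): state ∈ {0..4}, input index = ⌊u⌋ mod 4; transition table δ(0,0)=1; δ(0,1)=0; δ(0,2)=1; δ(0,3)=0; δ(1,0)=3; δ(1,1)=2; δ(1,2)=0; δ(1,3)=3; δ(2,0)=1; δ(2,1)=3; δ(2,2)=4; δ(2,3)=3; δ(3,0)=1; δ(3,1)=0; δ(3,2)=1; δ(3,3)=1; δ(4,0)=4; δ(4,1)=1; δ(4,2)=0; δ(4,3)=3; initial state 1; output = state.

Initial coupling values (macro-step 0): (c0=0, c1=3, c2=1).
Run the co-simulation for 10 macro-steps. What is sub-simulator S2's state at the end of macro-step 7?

S2 state at macro-step 7 = 1

macro 1: S0 reads c2=1 → after 1×micro: -1; S1 reads c1=3 → after 1×micro: 3; S2 reads c0=0 → after 1×micro: 3 ⇒ (c0=-1, c1=3, c2=3)
macro 2: S0 reads c2=3 → after 1×micro: -7/2; S1 reads c1=3 → after 1×micro: 3; S2 reads c0=-1 → after 1×micro: 1 ⇒ (c0=-7/2, c1=3, c2=1)
macro 3: S0 reads c2=1 → after 1×micro: -11/4; S1 reads c1=3 → after 1×micro: 3; S2 reads c0=-7/2 → after 1×micro: 3 ⇒ (c0=-11/4, c1=3, c2=3)
macro 4: S0 reads c2=3 → after 1×micro: -35/8; S1 reads c1=3 → after 1×micro: 3; S2 reads c0=-11/4 → after 1×micro: 0 ⇒ (c0=-35/8, c1=3, c2=0)
macro 5: S0 reads c2=0 → after 1×micro: -35/16; S1 reads c1=3 → after 1×micro: 3; S2 reads c0=-35/8 → after 1×micro: 0 ⇒ (c0=-35/16, c1=3, c2=0)
macro 6: S0 reads c2=0 → after 1×micro: -35/32; S1 reads c1=3 → after 1×micro: 3; S2 reads c0=-35/16 → after 1×micro: 0 ⇒ (c0=-35/32, c1=3, c2=0)
macro 7: S0 reads c2=0 → after 1×micro: -35/64; S1 reads c1=3 → after 1×micro: 3; S2 reads c0=-35/32 → after 1×micro: 1 ⇒ (c0=-35/64, c1=3, c2=1)
macro 8: S0 reads c2=1 → after 1×micro: -163/128; S1 reads c1=3 → after 1×micro: 3; S2 reads c0=-35/64 → after 1×micro: 3 ⇒ (c0=-163/128, c1=3, c2=3)
macro 9: S0 reads c2=3 → after 1×micro: -931/256; S1 reads c1=3 → after 1×micro: 3; S2 reads c0=-163/128 → after 1×micro: 1 ⇒ (c0=-931/256, c1=3, c2=1)
macro 10: S0 reads c2=1 → after 1×micro: -1443/512; S1 reads c1=3 → after 1×micro: 3; S2 reads c0=-931/256 → after 1×micro: 3 ⇒ (c0=-1443/512, c1=3, c2=3)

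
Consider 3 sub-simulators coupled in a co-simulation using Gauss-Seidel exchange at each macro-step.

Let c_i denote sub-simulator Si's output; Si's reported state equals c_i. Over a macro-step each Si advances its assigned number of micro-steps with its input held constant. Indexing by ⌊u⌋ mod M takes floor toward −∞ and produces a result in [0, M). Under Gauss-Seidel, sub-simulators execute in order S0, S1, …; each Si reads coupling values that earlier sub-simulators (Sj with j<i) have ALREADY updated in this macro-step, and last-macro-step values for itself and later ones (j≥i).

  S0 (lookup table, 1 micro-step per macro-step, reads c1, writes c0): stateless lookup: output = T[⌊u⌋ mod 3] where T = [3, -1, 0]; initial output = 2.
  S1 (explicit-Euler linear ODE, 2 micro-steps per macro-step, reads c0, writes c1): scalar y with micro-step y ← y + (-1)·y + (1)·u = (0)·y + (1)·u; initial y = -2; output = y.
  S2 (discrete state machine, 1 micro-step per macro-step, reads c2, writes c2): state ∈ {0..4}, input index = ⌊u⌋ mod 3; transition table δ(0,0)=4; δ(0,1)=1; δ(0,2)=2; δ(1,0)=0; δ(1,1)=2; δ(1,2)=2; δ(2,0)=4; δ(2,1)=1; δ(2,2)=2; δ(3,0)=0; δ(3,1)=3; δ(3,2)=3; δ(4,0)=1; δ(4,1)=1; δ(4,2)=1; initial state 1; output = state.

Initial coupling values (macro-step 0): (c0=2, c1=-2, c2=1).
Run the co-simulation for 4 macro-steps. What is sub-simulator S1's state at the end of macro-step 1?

macro 1: S0 reads c1=-2 → after 1×micro: -1; S1 reads c0=-1 → after 2×micro: -1; S2 reads c2=1 → after 1×micro: 2 ⇒ (c0=-1, c1=-1, c2=2)
macro 2: S0 reads c1=-1 → after 1×micro: 0; S1 reads c0=0 → after 2×micro: 0; S2 reads c2=2 → after 1×micro: 2 ⇒ (c0=0, c1=0, c2=2)
macro 3: S0 reads c1=0 → after 1×micro: 3; S1 reads c0=3 → after 2×micro: 3; S2 reads c2=2 → after 1×micro: 2 ⇒ (c0=3, c1=3, c2=2)
macro 4: S0 reads c1=3 → after 1×micro: 3; S1 reads c0=3 → after 2×micro: 3; S2 reads c2=2 → after 1×micro: 2 ⇒ (c0=3, c1=3, c2=2)

S1 state at macro-step 1 = -1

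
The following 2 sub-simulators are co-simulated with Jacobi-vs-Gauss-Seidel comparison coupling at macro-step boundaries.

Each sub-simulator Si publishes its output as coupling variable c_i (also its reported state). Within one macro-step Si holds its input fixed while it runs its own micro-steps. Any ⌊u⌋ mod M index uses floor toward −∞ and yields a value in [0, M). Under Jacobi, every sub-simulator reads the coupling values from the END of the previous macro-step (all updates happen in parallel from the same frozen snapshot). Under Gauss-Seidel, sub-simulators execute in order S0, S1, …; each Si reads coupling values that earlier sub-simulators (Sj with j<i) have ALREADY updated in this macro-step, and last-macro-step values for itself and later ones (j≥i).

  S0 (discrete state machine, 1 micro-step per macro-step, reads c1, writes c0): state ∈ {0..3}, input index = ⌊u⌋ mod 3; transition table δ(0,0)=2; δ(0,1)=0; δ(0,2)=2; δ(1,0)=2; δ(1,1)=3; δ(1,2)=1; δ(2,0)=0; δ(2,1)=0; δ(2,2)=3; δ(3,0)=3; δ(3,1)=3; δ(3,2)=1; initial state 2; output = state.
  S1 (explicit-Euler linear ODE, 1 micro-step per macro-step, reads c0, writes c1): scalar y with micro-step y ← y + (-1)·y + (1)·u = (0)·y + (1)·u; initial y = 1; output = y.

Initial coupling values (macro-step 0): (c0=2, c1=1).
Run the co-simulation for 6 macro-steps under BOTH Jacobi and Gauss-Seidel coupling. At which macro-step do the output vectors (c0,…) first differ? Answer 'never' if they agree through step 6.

first divergence at macro-step: 1

[Jacobi] macro 1: S0 reads c1=1 → after 1×micro: 0; S1 reads c0=2 → after 1×micro: 2 ⇒ (c0=0, c1=2)
[Jacobi] macro 2: S0 reads c1=2 → after 1×micro: 2; S1 reads c0=0 → after 1×micro: 0 ⇒ (c0=2, c1=0)
[Jacobi] macro 3: S0 reads c1=0 → after 1×micro: 0; S1 reads c0=2 → after 1×micro: 2 ⇒ (c0=0, c1=2)
[Jacobi] macro 4: S0 reads c1=2 → after 1×micro: 2; S1 reads c0=0 → after 1×micro: 0 ⇒ (c0=2, c1=0)
[Jacobi] macro 5: S0 reads c1=0 → after 1×micro: 0; S1 reads c0=2 → after 1×micro: 2 ⇒ (c0=0, c1=2)
[Jacobi] macro 6: S0 reads c1=2 → after 1×micro: 2; S1 reads c0=0 → after 1×micro: 0 ⇒ (c0=2, c1=0)
[Gauss-Seidel] macro 1: S0 reads c1=1 → after 1×micro: 0; S1 reads c0=0 → after 1×micro: 0 ⇒ (c0=0, c1=0)
[Gauss-Seidel] macro 2: S0 reads c1=0 → after 1×micro: 2; S1 reads c0=2 → after 1×micro: 2 ⇒ (c0=2, c1=2)
[Gauss-Seidel] macro 3: S0 reads c1=2 → after 1×micro: 3; S1 reads c0=3 → after 1×micro: 3 ⇒ (c0=3, c1=3)
[Gauss-Seidel] macro 4: S0 reads c1=3 → after 1×micro: 3; S1 reads c0=3 → after 1×micro: 3 ⇒ (c0=3, c1=3)
[Gauss-Seidel] macro 5: S0 reads c1=3 → after 1×micro: 3; S1 reads c0=3 → after 1×micro: 3 ⇒ (c0=3, c1=3)
[Gauss-Seidel] macro 6: S0 reads c1=3 → after 1×micro: 3; S1 reads c0=3 → after 1×micro: 3 ⇒ (c0=3, c1=3)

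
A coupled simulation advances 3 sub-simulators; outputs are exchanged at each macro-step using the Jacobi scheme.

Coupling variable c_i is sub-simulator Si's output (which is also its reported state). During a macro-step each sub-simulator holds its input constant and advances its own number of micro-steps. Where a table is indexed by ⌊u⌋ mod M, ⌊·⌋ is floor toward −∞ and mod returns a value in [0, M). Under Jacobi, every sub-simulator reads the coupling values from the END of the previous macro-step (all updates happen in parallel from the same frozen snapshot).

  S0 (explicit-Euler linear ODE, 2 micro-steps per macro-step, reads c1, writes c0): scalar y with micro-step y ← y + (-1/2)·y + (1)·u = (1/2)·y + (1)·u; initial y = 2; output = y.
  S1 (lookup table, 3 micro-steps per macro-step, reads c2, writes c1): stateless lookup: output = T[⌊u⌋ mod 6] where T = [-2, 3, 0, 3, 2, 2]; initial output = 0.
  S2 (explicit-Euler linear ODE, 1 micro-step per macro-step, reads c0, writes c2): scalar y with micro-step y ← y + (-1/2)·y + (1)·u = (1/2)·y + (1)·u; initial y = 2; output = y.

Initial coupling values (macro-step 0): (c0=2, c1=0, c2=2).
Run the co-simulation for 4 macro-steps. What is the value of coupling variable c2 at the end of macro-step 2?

c2 at macro-step 2 = 2

macro 1: S0 reads c1=0 → after 2×micro: 1/2; S1 reads c2=2 → after 3×micro: 0; S2 reads c0=2 → after 1×micro: 3 ⇒ (c0=1/2, c1=0, c2=3)
macro 2: S0 reads c1=0 → after 2×micro: 1/8; S1 reads c2=3 → after 3×micro: 3; S2 reads c0=1/2 → after 1×micro: 2 ⇒ (c0=1/8, c1=3, c2=2)
macro 3: S0 reads c1=3 → after 2×micro: 145/32; S1 reads c2=2 → after 3×micro: 0; S2 reads c0=1/8 → after 1×micro: 9/8 ⇒ (c0=145/32, c1=0, c2=9/8)
macro 4: S0 reads c1=0 → after 2×micro: 145/128; S1 reads c2=9/8 → after 3×micro: 3; S2 reads c0=145/32 → after 1×micro: 163/32 ⇒ (c0=145/128, c1=3, c2=163/32)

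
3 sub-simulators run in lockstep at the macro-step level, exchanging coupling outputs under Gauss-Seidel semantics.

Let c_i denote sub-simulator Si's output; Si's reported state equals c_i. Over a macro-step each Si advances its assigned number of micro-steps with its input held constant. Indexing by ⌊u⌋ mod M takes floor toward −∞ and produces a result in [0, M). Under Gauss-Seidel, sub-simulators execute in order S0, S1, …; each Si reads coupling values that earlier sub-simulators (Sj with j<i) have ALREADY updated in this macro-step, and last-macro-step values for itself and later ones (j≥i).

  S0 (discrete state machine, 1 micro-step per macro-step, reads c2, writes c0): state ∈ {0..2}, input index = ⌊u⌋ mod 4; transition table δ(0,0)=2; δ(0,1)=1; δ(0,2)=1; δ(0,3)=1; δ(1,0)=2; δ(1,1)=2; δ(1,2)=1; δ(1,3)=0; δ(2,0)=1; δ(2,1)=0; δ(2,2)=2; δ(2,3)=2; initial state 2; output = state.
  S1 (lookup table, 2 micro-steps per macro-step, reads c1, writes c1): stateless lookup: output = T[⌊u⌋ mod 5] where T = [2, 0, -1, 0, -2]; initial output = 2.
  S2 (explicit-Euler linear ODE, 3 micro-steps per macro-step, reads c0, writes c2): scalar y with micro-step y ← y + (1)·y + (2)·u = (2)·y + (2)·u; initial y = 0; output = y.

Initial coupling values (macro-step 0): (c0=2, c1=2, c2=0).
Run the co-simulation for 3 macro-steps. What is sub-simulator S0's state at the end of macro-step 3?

S0 state at macro-step 3 = 1

macro 1: S0 reads c2=0 → after 1×micro: 1; S1 reads c1=2 → after 2×micro: -1; S2 reads c0=1 → after 3×micro: 14 ⇒ (c0=1, c1=-1, c2=14)
macro 2: S0 reads c2=14 → after 1×micro: 1; S1 reads c1=-1 → after 2×micro: -2; S2 reads c0=1 → after 3×micro: 126 ⇒ (c0=1, c1=-2, c2=126)
macro 3: S0 reads c2=126 → after 1×micro: 1; S1 reads c1=-2 → after 2×micro: 0; S2 reads c0=1 → after 3×micro: 1022 ⇒ (c0=1, c1=0, c2=1022)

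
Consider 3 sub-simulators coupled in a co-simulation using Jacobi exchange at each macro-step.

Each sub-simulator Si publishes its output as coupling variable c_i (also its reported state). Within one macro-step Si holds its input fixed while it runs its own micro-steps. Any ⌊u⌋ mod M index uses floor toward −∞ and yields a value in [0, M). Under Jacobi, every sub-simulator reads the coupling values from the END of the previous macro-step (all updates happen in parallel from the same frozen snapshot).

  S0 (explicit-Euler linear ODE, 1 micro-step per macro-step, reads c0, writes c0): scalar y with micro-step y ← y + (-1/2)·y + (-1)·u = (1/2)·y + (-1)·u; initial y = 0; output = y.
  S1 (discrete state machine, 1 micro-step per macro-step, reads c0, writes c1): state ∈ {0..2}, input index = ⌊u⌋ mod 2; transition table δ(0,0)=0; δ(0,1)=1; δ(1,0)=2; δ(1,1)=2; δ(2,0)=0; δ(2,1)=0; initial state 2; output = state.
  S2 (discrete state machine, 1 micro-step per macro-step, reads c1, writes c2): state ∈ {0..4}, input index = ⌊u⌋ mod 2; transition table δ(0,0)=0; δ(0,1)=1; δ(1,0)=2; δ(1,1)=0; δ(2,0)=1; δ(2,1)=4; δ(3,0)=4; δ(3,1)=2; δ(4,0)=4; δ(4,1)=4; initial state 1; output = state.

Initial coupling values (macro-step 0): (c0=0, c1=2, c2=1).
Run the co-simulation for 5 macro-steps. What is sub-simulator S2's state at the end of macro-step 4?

S2 state at macro-step 4 = 1

macro 1: S0 reads c0=0 → after 1×micro: 0; S1 reads c0=0 → after 1×micro: 0; S2 reads c1=2 → after 1×micro: 2 ⇒ (c0=0, c1=0, c2=2)
macro 2: S0 reads c0=0 → after 1×micro: 0; S1 reads c0=0 → after 1×micro: 0; S2 reads c1=0 → after 1×micro: 1 ⇒ (c0=0, c1=0, c2=1)
macro 3: S0 reads c0=0 → after 1×micro: 0; S1 reads c0=0 → after 1×micro: 0; S2 reads c1=0 → after 1×micro: 2 ⇒ (c0=0, c1=0, c2=2)
macro 4: S0 reads c0=0 → after 1×micro: 0; S1 reads c0=0 → after 1×micro: 0; S2 reads c1=0 → after 1×micro: 1 ⇒ (c0=0, c1=0, c2=1)
macro 5: S0 reads c0=0 → after 1×micro: 0; S1 reads c0=0 → after 1×micro: 0; S2 reads c1=0 → after 1×micro: 2 ⇒ (c0=0, c1=0, c2=2)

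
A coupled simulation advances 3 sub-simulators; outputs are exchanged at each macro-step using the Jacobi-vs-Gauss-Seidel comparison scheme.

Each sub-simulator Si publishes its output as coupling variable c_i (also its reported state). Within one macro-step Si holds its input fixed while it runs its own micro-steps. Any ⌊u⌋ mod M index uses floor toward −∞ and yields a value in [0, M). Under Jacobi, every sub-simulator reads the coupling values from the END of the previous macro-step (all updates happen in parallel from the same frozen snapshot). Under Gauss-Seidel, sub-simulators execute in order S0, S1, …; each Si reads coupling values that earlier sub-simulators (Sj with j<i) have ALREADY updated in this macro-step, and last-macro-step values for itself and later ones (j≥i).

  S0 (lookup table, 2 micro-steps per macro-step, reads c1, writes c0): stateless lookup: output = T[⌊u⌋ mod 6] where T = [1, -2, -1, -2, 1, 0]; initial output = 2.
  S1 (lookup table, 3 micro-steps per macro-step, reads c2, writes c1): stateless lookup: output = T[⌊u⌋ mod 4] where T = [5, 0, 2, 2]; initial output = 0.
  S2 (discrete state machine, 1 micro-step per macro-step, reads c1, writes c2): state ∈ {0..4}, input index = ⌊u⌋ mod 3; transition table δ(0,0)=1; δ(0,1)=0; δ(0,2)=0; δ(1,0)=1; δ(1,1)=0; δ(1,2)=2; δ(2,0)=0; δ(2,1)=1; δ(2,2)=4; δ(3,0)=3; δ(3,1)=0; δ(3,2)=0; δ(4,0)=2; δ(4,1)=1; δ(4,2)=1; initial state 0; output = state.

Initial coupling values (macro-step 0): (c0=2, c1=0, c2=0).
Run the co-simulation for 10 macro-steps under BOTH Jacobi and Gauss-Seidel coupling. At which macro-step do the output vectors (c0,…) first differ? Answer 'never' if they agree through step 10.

[Jacobi] macro 1: S0 reads c1=0 → after 2×micro: 1; S1 reads c2=0 → after 3×micro: 5; S2 reads c1=0 → after 1×micro: 1 ⇒ (c0=1, c1=5, c2=1)
[Jacobi] macro 2: S0 reads c1=5 → after 2×micro: 0; S1 reads c2=1 → after 3×micro: 0; S2 reads c1=5 → after 1×micro: 2 ⇒ (c0=0, c1=0, c2=2)
[Jacobi] macro 3: S0 reads c1=0 → after 2×micro: 1; S1 reads c2=2 → after 3×micro: 2; S2 reads c1=0 → after 1×micro: 0 ⇒ (c0=1, c1=2, c2=0)
[Jacobi] macro 4: S0 reads c1=2 → after 2×micro: -1; S1 reads c2=0 → after 3×micro: 5; S2 reads c1=2 → after 1×micro: 0 ⇒ (c0=-1, c1=5, c2=0)
[Jacobi] macro 5: S0 reads c1=5 → after 2×micro: 0; S1 reads c2=0 → after 3×micro: 5; S2 reads c1=5 → after 1×micro: 0 ⇒ (c0=0, c1=5, c2=0)
[Jacobi] macro 6: S0 reads c1=5 → after 2×micro: 0; S1 reads c2=0 → after 3×micro: 5; S2 reads c1=5 → after 1×micro: 0 ⇒ (c0=0, c1=5, c2=0)
[Jacobi] macro 7: S0 reads c1=5 → after 2×micro: 0; S1 reads c2=0 → after 3×micro: 5; S2 reads c1=5 → after 1×micro: 0 ⇒ (c0=0, c1=5, c2=0)
[Jacobi] macro 8: S0 reads c1=5 → after 2×micro: 0; S1 reads c2=0 → after 3×micro: 5; S2 reads c1=5 → after 1×micro: 0 ⇒ (c0=0, c1=5, c2=0)
[Jacobi] macro 9: S0 reads c1=5 → after 2×micro: 0; S1 reads c2=0 → after 3×micro: 5; S2 reads c1=5 → after 1×micro: 0 ⇒ (c0=0, c1=5, c2=0)
[Jacobi] macro 10: S0 reads c1=5 → after 2×micro: 0; S1 reads c2=0 → after 3×micro: 5; S2 reads c1=5 → after 1×micro: 0 ⇒ (c0=0, c1=5, c2=0)
[Gauss-Seidel] macro 1: S0 reads c1=0 → after 2×micro: 1; S1 reads c2=0 → after 3×micro: 5; S2 reads c1=5 → after 1×micro: 0 ⇒ (c0=1, c1=5, c2=0)
[Gauss-Seidel] macro 2: S0 reads c1=5 → after 2×micro: 0; S1 reads c2=0 → after 3×micro: 5; S2 reads c1=5 → after 1×micro: 0 ⇒ (c0=0, c1=5, c2=0)
[Gauss-Seidel] macro 3: S0 reads c1=5 → after 2×micro: 0; S1 reads c2=0 → after 3×micro: 5; S2 reads c1=5 → after 1×micro: 0 ⇒ (c0=0, c1=5, c2=0)
[Gauss-Seidel] macro 4: S0 reads c1=5 → after 2×micro: 0; S1 reads c2=0 → after 3×micro: 5; S2 reads c1=5 → after 1×micro: 0 ⇒ (c0=0, c1=5, c2=0)
[Gauss-Seidel] macro 5: S0 reads c1=5 → after 2×micro: 0; S1 reads c2=0 → after 3×micro: 5; S2 reads c1=5 → after 1×micro: 0 ⇒ (c0=0, c1=5, c2=0)
[Gauss-Seidel] macro 6: S0 reads c1=5 → after 2×micro: 0; S1 reads c2=0 → after 3×micro: 5; S2 reads c1=5 → after 1×micro: 0 ⇒ (c0=0, c1=5, c2=0)
[Gauss-Seidel] macro 7: S0 reads c1=5 → after 2×micro: 0; S1 reads c2=0 → after 3×micro: 5; S2 reads c1=5 → after 1×micro: 0 ⇒ (c0=0, c1=5, c2=0)
[Gauss-Seidel] macro 8: S0 reads c1=5 → after 2×micro: 0; S1 reads c2=0 → after 3×micro: 5; S2 reads c1=5 → after 1×micro: 0 ⇒ (c0=0, c1=5, c2=0)
[Gauss-Seidel] macro 9: S0 reads c1=5 → after 2×micro: 0; S1 reads c2=0 → after 3×micro: 5; S2 reads c1=5 → after 1×micro: 0 ⇒ (c0=0, c1=5, c2=0)
[Gauss-Seidel] macro 10: S0 reads c1=5 → after 2×micro: 0; S1 reads c2=0 → after 3×micro: 5; S2 reads c1=5 → after 1×micro: 0 ⇒ (c0=0, c1=5, c2=0)

first divergence at macro-step: 1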